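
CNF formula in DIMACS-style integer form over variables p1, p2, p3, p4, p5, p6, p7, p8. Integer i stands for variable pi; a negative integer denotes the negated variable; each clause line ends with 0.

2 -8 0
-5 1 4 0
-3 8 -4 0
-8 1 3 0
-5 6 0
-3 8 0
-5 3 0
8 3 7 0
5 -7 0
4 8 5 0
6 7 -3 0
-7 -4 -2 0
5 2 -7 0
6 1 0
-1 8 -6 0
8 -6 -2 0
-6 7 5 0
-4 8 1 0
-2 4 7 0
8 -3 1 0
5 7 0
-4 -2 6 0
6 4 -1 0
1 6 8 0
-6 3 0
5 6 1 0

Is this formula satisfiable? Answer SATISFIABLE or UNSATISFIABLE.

SATISFIABLE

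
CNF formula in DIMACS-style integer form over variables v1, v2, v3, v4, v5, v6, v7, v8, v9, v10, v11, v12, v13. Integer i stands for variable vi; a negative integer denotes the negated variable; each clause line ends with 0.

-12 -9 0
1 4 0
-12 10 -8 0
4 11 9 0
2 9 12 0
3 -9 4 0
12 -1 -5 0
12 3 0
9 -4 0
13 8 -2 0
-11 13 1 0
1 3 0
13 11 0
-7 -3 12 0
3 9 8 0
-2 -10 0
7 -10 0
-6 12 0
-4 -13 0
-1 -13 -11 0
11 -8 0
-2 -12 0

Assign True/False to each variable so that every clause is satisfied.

v1=True, v2=False, v3=True, v4=False, v5=True, v6=True, v7=True, v8=True, v9=False, v10=True, v11=True, v12=True, v13=False

Set v1 = True and propagate.
Try v2 = False.
Set v3 = True and propagate.
For the remaining variables, v4 = False, v5 = True, v6 = True, v7 = True, v8 = True, v9 = False, v10 = True, v11 = True, v12 = True, v13 = False works.
Every clause has at least one true literal under this assignment.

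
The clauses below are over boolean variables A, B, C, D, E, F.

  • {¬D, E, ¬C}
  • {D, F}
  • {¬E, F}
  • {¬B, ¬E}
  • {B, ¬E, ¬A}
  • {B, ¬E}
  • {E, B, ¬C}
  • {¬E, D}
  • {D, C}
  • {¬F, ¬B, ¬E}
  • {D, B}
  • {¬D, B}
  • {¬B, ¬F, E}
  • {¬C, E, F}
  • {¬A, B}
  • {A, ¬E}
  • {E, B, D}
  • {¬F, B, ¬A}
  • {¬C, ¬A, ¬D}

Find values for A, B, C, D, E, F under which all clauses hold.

Set A = False and propagate.
  then E is forced to False.
Branch on B: take B = True.
  then F is forced to False.
  then D is forced to True.
  then C is forced to False.
Every clause has at least one true literal under this assignment.
Check each clause:
  1. {¬D, E, ¬C} — ¬C is true.
  2. {F, D} — D is true.
  3. {¬E, F} — ¬E is true.
  4. {¬B, ¬E} — ¬E is true.
  5. {¬E, ¬A, B} — B is true.
  6. {¬E, B} — B is true.
  7. {E, B, ¬C} — ¬C is true.
  8. {¬E, D} — ¬E is true.
  9. {C, D} — D is true.
  10. {¬B, ¬F, ¬E} — ¬F is true.
  11. {D, B} — B is true.
  12. {¬D, B} — B is true.
  13. {E, ¬B, ¬F} — ¬F is true.
  14. {F, ¬C, E} — ¬C is true.
  15. {¬A, B} — B is true.
  16. {¬E, A} — ¬E is true.
  17. {E, D, B} — B is true.
  18. {¬F, ¬A, B} — B is true.
  19. {¬D, ¬C, ¬A} — ¬C is true.

A = False, B = True, C = False, D = True, E = False, F = False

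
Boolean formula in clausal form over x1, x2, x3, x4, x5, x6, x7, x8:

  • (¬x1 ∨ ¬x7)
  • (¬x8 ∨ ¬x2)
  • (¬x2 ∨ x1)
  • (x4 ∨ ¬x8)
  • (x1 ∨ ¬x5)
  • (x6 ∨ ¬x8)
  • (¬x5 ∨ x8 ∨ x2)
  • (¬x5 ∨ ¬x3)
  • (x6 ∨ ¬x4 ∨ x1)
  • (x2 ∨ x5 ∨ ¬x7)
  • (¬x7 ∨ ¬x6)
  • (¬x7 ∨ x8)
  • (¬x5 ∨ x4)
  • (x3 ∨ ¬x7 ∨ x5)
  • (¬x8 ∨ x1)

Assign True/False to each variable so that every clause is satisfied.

x1=True  x2=True  x3=True  x4=True  x5=False  x6=False  x7=False  x8=False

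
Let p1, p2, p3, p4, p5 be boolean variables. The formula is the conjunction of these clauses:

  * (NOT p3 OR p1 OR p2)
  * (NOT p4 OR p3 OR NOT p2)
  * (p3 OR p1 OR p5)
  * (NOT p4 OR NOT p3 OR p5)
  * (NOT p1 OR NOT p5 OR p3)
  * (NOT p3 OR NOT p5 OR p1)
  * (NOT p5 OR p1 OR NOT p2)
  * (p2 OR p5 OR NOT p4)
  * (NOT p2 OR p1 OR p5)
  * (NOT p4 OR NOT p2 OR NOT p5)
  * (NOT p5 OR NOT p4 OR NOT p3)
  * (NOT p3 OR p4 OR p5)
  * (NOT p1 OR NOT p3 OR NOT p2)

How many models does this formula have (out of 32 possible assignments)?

The models are:
  p1=0 p2=0 p3=0 p4=0 p5=1
  p1=0 p2=0 p3=0 p4=1 p5=1
  p1=1 p2=0 p3=0 p4=0 p5=0
  p1=1 p2=0 p3=1 p4=0 p5=1
  p1=1 p2=1 p3=0 p4=0 p5=0
That's 5 in total.

5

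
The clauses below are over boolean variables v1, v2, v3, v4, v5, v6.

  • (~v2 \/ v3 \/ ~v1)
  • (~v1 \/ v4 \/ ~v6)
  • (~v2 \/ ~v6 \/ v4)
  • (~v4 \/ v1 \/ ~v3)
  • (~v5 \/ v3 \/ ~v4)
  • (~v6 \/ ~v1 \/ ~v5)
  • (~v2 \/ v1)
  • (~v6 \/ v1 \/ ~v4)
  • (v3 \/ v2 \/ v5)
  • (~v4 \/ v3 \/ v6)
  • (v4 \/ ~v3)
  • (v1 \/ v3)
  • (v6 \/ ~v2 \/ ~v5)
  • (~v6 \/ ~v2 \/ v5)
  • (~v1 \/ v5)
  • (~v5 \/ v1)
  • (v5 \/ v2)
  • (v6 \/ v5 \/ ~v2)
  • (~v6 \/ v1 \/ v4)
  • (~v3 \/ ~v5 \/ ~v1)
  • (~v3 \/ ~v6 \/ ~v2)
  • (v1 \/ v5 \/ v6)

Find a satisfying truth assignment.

Set v1 = True and propagate.
  then v5 is forced to True.
  then v6 is forced to False.
  then v2 is forced to False.
  then v3 is forced to False.
  then v4 is forced to False.

v1=T, v2=F, v3=F, v4=F, v5=T, v6=F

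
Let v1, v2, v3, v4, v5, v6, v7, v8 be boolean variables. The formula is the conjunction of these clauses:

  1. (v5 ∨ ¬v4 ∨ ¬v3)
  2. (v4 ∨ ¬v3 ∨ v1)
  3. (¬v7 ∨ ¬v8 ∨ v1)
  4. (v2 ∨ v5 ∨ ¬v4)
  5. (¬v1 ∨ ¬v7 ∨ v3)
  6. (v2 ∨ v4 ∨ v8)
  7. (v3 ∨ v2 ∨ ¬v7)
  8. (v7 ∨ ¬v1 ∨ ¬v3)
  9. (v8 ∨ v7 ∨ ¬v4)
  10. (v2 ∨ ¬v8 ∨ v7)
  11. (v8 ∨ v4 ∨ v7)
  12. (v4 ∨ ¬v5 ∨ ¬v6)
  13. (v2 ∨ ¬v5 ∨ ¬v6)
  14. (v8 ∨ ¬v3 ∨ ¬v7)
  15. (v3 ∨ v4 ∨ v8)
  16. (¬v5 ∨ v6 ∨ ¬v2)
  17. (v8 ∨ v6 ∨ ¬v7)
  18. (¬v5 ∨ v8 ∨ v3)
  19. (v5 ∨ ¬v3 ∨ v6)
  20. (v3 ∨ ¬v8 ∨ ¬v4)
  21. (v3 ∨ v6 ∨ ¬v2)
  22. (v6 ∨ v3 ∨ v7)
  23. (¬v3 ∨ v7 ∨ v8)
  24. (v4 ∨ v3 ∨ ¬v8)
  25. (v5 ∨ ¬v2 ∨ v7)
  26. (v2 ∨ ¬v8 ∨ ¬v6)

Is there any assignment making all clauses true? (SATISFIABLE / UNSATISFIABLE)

SATISFIABLE

Try v1 = False.
Try v2 = True.
For the remaining variables, v3 = True, v4 = True, v5 = True, v6 = True, v7 = False, v8 = True works.
So v1 = F, v2 = T, v3 = T, v4 = T, v5 = T, v6 = T, v7 = F, v8 = T is a satisfying assignment.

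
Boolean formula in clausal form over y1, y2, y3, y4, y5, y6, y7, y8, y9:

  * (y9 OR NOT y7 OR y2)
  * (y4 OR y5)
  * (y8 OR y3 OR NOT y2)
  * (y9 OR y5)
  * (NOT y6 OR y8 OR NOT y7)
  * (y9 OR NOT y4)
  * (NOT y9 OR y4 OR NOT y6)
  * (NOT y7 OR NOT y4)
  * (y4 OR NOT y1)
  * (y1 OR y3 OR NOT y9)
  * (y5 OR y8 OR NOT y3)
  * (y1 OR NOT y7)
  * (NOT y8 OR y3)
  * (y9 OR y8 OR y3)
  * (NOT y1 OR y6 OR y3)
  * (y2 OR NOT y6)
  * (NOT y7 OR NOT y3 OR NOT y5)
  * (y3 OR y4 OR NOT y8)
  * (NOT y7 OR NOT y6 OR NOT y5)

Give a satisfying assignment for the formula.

y1=1, y2=1, y3=1, y4=1, y5=0, y6=1, y7=0, y8=1, y9=1

Pure literal: y7 appears only negated; assign y7 = False.
Set y1 = True and propagate.
  then y4 is forced to True.
  then y9 is forced to True.
Try y2 = True.
Branch on y3: take y3 = True.
The remaining clauses are satisfied by y5 = False, y6 = True, y8 = True.
Every clause has at least one true literal under this assignment.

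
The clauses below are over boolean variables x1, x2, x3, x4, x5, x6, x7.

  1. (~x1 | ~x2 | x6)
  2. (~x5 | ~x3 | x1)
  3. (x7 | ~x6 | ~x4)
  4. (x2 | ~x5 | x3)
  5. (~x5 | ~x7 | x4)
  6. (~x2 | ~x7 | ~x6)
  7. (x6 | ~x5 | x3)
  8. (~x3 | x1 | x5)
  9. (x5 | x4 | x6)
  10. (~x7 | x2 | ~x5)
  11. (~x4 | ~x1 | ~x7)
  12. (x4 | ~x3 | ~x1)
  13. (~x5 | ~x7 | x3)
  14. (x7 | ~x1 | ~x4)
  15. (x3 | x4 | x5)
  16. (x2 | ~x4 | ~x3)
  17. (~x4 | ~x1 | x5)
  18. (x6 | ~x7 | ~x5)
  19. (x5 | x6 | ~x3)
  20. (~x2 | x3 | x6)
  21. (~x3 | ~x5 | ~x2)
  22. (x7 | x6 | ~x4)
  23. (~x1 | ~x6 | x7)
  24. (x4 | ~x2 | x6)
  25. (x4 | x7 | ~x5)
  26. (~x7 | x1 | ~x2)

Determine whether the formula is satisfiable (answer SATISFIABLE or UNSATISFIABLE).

Set x1 = False and propagate.
The remaining clauses are satisfied by x2 = False, x3 = False, x4 = True, x5 = False, x6 = False, x7 = True.
So x1 = 0, x2 = 0, x3 = 0, x4 = 1, x5 = 0, x6 = 0, x7 = 1 is a satisfying assignment.

SATISFIABLE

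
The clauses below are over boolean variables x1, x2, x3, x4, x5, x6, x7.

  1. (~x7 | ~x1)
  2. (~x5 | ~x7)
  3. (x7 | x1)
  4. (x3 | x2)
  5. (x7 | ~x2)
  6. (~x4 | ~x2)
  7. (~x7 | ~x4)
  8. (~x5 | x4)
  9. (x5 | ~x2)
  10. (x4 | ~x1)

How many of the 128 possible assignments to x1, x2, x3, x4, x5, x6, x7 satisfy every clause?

6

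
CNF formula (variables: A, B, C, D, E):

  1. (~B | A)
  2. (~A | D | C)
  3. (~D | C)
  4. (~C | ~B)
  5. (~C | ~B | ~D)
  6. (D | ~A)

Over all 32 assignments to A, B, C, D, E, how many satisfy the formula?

8

Split on C, then D.
  C=T, D=T: remaining (A,B,E) ∈ {(F,F,F); (F,F,T); (T,F,F); (T,F,T)} — 4.
  C=T, D=F: remaining (A,B,E) ∈ {(F,F,F); (F,F,T)} — 2.
  C=F, D=T: a clause becomes empty — 0.
  C=F, D=F: remaining (A,B,E) ∈ {(F,F,F); (F,F,T)} — 2.
Total: 4 + 2 + 0 + 2 = 8.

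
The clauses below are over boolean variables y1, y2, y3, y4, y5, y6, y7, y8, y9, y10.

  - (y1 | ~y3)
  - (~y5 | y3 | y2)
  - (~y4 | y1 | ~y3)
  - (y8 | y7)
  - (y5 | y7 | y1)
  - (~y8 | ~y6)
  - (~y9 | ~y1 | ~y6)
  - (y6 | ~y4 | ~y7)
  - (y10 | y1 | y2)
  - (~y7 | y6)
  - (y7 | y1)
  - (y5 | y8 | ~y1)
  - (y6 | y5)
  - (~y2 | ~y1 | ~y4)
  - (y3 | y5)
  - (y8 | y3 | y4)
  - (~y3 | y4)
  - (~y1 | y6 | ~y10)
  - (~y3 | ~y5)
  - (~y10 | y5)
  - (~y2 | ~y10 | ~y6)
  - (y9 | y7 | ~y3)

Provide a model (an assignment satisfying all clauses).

y1=True, y2=True, y3=False, y4=False, y5=True, y6=False, y7=False, y8=True, y9=False, y10=False

Check each clause:
  1. (~y3 | y1) — y1 is true.
  2. (y2 | ~y5 | y3) — y2 is true.
  3. (y1 | ~y4 | ~y3) — y1 is true.
  4. (y7 | y8) — y8 is true.
  5. (y7 | y5 | y1) — y1 is true.
  6. (~y6 | ~y8) — ~y6 is true.
  7. (~y9 | ~y6 | ~y1) — ~y6 is true.
  8. (~y4 | y6 | ~y7) — ~y7 is true.
  9. (y2 | y10 | y1) — y1 is true.
  10. (y6 | ~y7) — ~y7 is true.
  11. (y1 | y7) — y1 is true.
  12. (y5 | y8 | ~y1) — y8 is true.
  13. (y6 | y5) — y5 is true.
  14. (~y2 | ~y1 | ~y4) — ~y4 is true.
  15. (y5 | y3) — y5 is true.
  16. (y3 | y8 | y4) — y8 is true.
  17. (y4 | ~y3) — ~y3 is true.
  18. (~y10 | ~y1 | y6) — ~y10 is true.
  19. (~y3 | ~y5) — ~y3 is true.
  20. (~y10 | y5) — y5 is true.
  21. (~y6 | ~y2 | ~y10) — ~y6 is true.
  22. (y9 | y7 | ~y3) — ~y3 is true.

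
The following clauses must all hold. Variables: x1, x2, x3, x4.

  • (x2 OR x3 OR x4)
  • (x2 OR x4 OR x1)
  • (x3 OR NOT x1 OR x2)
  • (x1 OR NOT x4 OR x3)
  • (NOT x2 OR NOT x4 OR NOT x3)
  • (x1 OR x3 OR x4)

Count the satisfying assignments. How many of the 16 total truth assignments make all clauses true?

7

The models are:
  x1=0 x2=0 x3=1 x4=1
  x1=0 x2=1 x3=1 x4=0
  x1=1 x2=0 x3=1 x4=0
  x1=1 x2=0 x3=1 x4=1
  x1=1 x2=1 x3=0 x4=0
  x1=1 x2=1 x3=0 x4=1
  x1=1 x2=1 x3=1 x4=0
Count: 7.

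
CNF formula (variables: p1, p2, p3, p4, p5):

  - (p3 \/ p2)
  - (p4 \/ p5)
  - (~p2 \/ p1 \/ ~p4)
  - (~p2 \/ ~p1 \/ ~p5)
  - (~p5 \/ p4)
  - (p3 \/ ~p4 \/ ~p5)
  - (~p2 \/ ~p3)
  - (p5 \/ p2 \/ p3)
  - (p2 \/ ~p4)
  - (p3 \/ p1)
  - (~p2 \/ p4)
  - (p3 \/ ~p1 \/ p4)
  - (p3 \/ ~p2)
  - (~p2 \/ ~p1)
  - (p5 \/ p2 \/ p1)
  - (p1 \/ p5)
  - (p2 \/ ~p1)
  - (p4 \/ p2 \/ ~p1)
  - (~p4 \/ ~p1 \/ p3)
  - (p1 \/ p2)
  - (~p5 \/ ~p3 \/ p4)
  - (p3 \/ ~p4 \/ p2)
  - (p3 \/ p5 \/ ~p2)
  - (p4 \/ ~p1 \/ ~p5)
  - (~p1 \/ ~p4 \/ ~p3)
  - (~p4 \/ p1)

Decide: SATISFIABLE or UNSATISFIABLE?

UNSATISFIABLE

p2 = True:
  propagation gives p3=False; an empty clause results — contradiction.
p2 = False:
  propagation gives p3=True, p4=False, p5=True; an empty clause results — contradiction.
Every branch closes, so no satisfying assignment exists.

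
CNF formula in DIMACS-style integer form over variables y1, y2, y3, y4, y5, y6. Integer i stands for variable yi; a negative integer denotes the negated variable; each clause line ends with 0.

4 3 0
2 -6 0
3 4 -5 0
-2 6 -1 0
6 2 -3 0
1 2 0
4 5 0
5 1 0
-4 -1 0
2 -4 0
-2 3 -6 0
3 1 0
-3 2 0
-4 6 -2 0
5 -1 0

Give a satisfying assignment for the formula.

y1=True  y2=True  y3=True  y4=False  y5=True  y6=True

Check each clause:
  1. (y3 ∨ y4) — y3 is true.
  2. (y2 ∨ ¬y6) — y2 is true.
  3. (y4 ∨ y3 ∨ ¬y5) — y3 is true.
  4. (¬y1 ∨ ¬y2 ∨ y6) — y6 is true.
  5. (y2 ∨ ¬y3 ∨ y6) — y2 is true.
  6. (y2 ∨ y1) — y1 is true.
  7. (y4 ∨ y5) — y5 is true.
  8. (y5 ∨ y1) — y1 is true.
  9. (¬y1 ∨ ¬y4) — ¬y4 is true.
  10. (y2 ∨ ¬y4) — y2 is true.
  11. (¬y2 ∨ y3 ∨ ¬y6) — y3 is true.
  12. (y3 ∨ y1) — y1 is true.
  13. (y2 ∨ ¬y3) — y2 is true.
  14. (y6 ∨ ¬y2 ∨ ¬y4) — ¬y4 is true.
  15. (¬y1 ∨ y5) — y5 is true.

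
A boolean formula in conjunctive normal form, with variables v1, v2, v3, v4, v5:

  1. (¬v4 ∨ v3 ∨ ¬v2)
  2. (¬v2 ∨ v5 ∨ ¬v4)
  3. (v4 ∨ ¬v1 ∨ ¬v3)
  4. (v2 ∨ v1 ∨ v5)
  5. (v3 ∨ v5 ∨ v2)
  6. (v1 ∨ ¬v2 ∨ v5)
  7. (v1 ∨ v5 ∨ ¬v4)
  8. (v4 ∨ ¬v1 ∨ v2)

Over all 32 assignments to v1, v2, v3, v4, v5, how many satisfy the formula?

13

Case analysis on v2 and v1:
  v2=1, v1=1: remaining (v3,v4,v5) ∈ {(0,0,0); (0,0,1); (1,1,1)} — 3.
  v2=1, v1=0: remaining (v3,v4,v5) ∈ {(0,0,1); (1,0,1); (1,1,1)} — 3.
  v2=0, v1=1: remaining (v3,v4,v5) ∈ {(0,1,1); (1,1,0); (1,1,1)} — 3.
  v2=0, v1=0: remaining (v3,v4,v5) ∈ {(0,0,1); (0,1,1); (1,0,1); (1,1,1)} — 4.
Total: 3 + 3 + 3 + 4 = 13.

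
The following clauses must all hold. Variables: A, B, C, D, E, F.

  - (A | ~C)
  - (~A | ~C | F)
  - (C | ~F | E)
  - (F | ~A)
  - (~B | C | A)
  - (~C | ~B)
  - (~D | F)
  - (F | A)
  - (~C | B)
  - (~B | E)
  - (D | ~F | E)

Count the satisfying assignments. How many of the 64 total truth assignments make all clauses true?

6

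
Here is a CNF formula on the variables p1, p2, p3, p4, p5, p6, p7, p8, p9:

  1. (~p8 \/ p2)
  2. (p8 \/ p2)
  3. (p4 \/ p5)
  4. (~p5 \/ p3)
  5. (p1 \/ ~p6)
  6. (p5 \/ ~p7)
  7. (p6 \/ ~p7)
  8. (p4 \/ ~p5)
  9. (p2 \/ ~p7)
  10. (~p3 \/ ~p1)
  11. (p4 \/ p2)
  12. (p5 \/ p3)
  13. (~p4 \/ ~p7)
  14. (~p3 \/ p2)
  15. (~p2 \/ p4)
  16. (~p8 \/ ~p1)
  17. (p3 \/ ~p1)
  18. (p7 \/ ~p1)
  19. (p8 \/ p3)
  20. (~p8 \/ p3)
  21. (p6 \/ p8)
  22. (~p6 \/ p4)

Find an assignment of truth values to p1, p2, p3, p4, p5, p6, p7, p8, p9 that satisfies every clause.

p1=0, p2=1, p3=1, p4=1, p5=1, p6=0, p7=0, p8=1, p9=1

Check each clause:
  1. (p2 \/ ~p8) — p2 is true.
  2. (p2 \/ p8) — p8 is true.
  3. (p4 \/ p5) — p4 is true.
  4. (p3 \/ ~p5) — p3 is true.
  5. (p1 \/ ~p6) — ~p6 is true.
  6. (~p7 \/ p5) — ~p7 is true.
  7. (~p7 \/ p6) — ~p7 is true.
  8. (p4 \/ ~p5) — p4 is true.
  9. (~p7 \/ p2) — ~p7 is true.
  10. (~p3 \/ ~p1) — ~p1 is true.
  11. (p4 \/ p2) — p2 is true.
  12. (p3 \/ p5) — p3 is true.
  13. (~p7 \/ ~p4) — ~p7 is true.
  14. (~p3 \/ p2) — p2 is true.
  15. (p4 \/ ~p2) — p4 is true.
  16. (~p8 \/ ~p1) — ~p1 is true.
  17. (p3 \/ ~p1) — p3 is true.
  18. (~p1 \/ p7) — ~p1 is true.
  19. (p8 \/ p3) — p8 is true.
  20. (~p8 \/ p3) — p3 is true.
  21. (p6 \/ p8) — p8 is true.
  22. (~p6 \/ p4) — ~p6 is true.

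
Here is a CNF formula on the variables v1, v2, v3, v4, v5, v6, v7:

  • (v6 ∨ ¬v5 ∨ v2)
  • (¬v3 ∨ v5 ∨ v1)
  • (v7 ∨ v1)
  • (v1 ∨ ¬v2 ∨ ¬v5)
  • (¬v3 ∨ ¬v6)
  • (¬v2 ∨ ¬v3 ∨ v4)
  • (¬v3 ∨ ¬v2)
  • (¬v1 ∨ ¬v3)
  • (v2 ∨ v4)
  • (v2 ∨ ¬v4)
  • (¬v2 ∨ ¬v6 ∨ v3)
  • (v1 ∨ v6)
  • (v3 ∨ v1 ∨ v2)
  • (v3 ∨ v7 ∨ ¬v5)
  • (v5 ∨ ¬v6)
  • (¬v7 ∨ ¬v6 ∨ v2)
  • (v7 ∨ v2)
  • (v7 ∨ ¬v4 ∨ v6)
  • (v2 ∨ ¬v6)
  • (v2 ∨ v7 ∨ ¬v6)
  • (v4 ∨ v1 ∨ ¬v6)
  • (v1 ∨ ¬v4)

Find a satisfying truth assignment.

v1=1, v2=1, v3=0, v4=0, v5=0, v6=0, v7=1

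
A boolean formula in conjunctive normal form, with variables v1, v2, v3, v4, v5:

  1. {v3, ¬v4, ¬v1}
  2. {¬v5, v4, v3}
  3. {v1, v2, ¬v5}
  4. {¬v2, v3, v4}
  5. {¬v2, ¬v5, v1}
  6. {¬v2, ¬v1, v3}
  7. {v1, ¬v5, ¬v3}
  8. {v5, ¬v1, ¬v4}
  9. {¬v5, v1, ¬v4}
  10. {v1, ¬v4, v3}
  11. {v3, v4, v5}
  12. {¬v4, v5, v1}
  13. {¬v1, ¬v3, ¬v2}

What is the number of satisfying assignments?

5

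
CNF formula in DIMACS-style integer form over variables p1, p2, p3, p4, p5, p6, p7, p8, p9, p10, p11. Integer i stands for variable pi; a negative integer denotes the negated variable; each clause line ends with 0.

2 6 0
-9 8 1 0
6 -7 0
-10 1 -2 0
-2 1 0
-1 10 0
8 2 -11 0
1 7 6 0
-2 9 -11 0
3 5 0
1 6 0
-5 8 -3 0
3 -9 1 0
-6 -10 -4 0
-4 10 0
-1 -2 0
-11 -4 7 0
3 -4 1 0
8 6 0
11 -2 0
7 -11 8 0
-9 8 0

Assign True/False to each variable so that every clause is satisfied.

Pure literal: p4 appears only negated; assign p4 = False.
Pure literal: p8 appears only positively; assign p8 = True.
Branch on p1: take p1 = False.
  then p2 is forced to False.
  then p6 is forced to True.
For the remaining variables, p3 = True, p5 = False, p7 = False, p9 = False, p10 = False, p11 = True works.
Every clause has at least one true literal under this assignment.

p1=F, p2=F, p3=T, p4=F, p5=F, p6=T, p7=F, p8=T, p9=F, p10=F, p11=T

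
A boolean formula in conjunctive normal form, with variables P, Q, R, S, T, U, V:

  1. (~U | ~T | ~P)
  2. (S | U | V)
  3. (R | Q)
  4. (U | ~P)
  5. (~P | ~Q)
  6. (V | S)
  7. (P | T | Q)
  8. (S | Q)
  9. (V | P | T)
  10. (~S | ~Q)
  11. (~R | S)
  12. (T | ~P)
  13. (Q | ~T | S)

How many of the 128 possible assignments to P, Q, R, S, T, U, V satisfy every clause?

8

The models are:
  P=F Q=F R=T S=T T=T U=F V=F
  P=F Q=F R=T S=T T=T U=F V=T
  P=F Q=F R=T S=T T=T U=T V=F
  P=F Q=F R=T S=T T=T U=T V=T
  P=F Q=T R=F S=F T=F U=F V=T
  P=F Q=T R=F S=F T=F U=T V=T
  P=F Q=T R=F S=F T=T U=F V=T
  P=F Q=T R=F S=F T=T U=T V=T
That's 8 in total.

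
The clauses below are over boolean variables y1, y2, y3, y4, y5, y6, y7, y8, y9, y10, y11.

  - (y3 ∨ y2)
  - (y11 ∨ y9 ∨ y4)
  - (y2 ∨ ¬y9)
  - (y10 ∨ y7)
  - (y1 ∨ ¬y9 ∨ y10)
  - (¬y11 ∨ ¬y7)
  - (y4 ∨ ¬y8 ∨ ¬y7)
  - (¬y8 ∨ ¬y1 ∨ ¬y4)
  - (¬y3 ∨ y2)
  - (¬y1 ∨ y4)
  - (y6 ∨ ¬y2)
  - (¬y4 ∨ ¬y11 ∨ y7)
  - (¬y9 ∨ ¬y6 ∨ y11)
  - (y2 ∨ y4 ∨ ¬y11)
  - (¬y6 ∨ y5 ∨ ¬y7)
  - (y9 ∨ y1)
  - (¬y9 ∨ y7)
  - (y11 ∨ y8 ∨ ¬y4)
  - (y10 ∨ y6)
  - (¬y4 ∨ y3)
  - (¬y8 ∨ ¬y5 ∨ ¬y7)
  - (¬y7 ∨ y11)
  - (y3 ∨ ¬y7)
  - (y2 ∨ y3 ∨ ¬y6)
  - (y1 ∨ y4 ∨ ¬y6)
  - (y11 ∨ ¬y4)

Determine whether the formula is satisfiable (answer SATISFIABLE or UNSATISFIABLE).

UNSATISFIABLE

y4 = True:
  propagation gives y3=True, y2=True, y6=True, y11=True; an empty clause results — contradiction.
y4 = False:
  propagation gives y1=False, y9=True, y2=True, y10=True; an empty clause results — contradiction.
Every branch closes, so no satisfying assignment exists.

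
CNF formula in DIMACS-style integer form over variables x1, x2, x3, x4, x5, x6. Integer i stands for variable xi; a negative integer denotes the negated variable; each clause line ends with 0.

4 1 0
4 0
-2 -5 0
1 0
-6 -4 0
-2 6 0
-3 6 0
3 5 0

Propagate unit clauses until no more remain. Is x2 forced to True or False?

False

(x4) stands alone — x4 = True.
(x1) is a unit clause: x1 = True.
From (NOT x4 OR NOT x6) and x4 = True: x6 = False.
From (x6 OR NOT x2) and x6 = False: x2 = False.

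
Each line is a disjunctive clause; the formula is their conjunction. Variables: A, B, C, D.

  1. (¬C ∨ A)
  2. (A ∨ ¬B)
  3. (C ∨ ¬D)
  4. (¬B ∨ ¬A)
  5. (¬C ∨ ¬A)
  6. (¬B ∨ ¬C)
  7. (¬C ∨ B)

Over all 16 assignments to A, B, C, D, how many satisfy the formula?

2

The models are:
  A=F B=F C=F D=F
  A=T B=F C=F D=F
Count: 2.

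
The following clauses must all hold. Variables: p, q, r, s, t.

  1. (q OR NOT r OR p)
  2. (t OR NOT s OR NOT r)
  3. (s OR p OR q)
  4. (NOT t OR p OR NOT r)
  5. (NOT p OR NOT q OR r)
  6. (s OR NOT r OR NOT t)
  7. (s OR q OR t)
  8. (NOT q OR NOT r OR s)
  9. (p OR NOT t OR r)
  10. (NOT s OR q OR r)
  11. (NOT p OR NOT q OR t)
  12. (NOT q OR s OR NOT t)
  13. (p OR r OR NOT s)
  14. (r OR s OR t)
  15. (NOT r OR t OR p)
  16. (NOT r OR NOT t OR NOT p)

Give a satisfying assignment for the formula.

p = True, q = False, r = False, s = False, t = True

Check each clause:
  1. (p OR NOT r OR q) — p is true.
  2. (t OR NOT r OR NOT s) — NOT r is true.
  3. (p OR s OR q) — p is true.
  4. (NOT r OR NOT t OR p) — p is true.
  5. (r OR NOT p OR NOT q) — NOT q is true.
  6. (s OR NOT r OR NOT t) — NOT r is true.
  7. (q OR s OR t) — t is true.
  8. (s OR NOT q OR NOT r) — NOT r is true.
  9. (r OR p OR NOT t) — p is true.
  10. (r OR NOT s OR q) — NOT s is true.
  11. (NOT q OR t OR NOT p) — t is true.
  12. (NOT q OR NOT t OR s) — NOT q is true.
  13. (NOT s OR r OR p) — p is true.
  14. (t OR r OR s) — t is true.
  15. (NOT r OR t OR p) — NOT r is true.
  16. (NOT t OR NOT r OR NOT p) — NOT r is true.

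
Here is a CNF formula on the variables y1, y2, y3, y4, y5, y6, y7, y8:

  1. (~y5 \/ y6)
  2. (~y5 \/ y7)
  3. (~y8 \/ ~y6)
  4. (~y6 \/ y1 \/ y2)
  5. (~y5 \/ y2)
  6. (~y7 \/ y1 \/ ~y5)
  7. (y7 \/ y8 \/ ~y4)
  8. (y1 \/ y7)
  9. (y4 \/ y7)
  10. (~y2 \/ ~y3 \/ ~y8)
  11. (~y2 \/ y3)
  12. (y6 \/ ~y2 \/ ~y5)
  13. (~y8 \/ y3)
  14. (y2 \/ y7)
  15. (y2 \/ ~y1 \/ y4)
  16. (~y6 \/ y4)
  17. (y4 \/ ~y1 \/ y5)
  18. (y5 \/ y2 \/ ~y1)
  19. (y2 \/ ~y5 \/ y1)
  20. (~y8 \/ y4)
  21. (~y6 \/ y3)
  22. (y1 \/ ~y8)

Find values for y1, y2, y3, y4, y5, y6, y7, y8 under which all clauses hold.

y1=False, y2=True, y3=True, y4=True, y5=False, y6=False, y7=True, y8=False

Check each clause:
  1. (y6 \/ ~y5) — ~y5 is true.
  2. (y7 \/ ~y5) — ~y5 is true.
  3. (~y8 \/ ~y6) — ~y8 is true.
  4. (y1 \/ ~y6 \/ y2) — y2 is true.
  5. (y2 \/ ~y5) — y2 is true.
  6. (y1 \/ ~y5 \/ ~y7) — ~y5 is true.
  7. (y8 \/ ~y4 \/ y7) — y7 is true.
  8. (y1 \/ y7) — y7 is true.
  9. (y7 \/ y4) — y4 is true.
  10. (~y2 \/ ~y8 \/ ~y3) — ~y8 is true.
  11. (~y2 \/ y3) — y3 is true.
  12. (~y5 \/ y6 \/ ~y2) — ~y5 is true.
  13. (y3 \/ ~y8) — ~y8 is true.
  14. (y7 \/ y2) — y2 is true.
  15. (y4 \/ y2 \/ ~y1) — y2 is true.
  16. (y4 \/ ~y6) — ~y6 is true.
  17. (y4 \/ ~y1 \/ y5) — y4 is true.
  18. (y5 \/ ~y1 \/ y2) — y2 is true.
  19. (~y5 \/ y2 \/ y1) — y2 is true.
  20. (y4 \/ ~y8) — ~y8 is true.
  21. (~y6 \/ y3) — ~y6 is true.
  22. (y1 \/ ~y8) — ~y8 is true.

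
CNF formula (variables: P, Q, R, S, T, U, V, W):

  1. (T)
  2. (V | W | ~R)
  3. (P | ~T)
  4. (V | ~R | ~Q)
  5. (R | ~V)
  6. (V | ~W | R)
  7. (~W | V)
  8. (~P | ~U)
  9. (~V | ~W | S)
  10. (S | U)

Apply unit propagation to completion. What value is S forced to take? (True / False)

True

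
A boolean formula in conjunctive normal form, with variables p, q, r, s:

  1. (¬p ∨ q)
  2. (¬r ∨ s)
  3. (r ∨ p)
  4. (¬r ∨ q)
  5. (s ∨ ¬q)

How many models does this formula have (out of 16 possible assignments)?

3

The models are:
  p=F q=T r=T s=T
  p=T q=T r=F s=T
  p=T q=T r=T s=T
Count: 3.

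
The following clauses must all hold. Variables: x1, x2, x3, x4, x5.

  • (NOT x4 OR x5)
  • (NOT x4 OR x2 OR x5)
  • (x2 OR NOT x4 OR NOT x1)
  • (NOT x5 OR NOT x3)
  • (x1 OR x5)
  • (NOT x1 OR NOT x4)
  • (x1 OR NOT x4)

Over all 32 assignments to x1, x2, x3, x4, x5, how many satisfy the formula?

Split on x4, then x1.
  x4=T, x1=T: a clause becomes empty — 0.
  x4=T, x1=F: a clause becomes empty — 0.
  x4=F, x1=T: x2 free; 3 ways for (x3,x5) × 2^1 = 6.
  x4=F, x1=F: remaining (x2,x3,x5) ∈ {(F,F,T); (T,F,T)} — 2.
Total: 0 + 0 + 6 + 2 = 8.

8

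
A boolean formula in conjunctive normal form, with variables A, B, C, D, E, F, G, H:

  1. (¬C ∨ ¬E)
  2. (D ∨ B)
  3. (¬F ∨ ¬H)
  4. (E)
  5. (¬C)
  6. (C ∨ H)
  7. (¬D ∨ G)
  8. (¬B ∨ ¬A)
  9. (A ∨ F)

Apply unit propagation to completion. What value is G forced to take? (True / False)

True

(E) is a unit clause: E = True.
(¬C ∨ ¬E): since E = True, the clause reduces to (¬C). C = False.
(H ∨ C): since C = False, the clause reduces to (H). H = True.
From (¬H ∨ ¬F) and H = True: F = False.
From (A ∨ F) and F = False: A = True.
(¬B ∨ ¬A) with A = True leaves only ¬B, so B = False.
In (B ∨ D), B is now false; D must hold, so D = True.
(¬D ∨ G): since D = True, the clause reduces to (G). G = True.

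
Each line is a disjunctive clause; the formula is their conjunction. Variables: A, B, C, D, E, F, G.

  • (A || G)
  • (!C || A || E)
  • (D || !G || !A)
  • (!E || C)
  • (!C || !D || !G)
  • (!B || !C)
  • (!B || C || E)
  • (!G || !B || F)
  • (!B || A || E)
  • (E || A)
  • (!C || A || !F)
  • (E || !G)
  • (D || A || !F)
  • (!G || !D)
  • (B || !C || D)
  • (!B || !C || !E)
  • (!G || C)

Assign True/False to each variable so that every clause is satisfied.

A = T, B = F, C = T, D = T, E = T, F = F, G = F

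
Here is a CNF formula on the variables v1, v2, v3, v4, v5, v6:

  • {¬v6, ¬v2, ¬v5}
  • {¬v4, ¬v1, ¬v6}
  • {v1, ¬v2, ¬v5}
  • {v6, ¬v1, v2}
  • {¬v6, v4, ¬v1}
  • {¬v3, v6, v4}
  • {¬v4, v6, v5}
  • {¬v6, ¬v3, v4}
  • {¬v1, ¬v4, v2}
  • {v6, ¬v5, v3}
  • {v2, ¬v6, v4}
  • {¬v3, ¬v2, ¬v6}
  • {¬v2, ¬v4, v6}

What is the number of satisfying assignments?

Split on v6, then v4.
  v6=1, v4=1: 5 of the 16 assignments to (v1,v2,v3,v5) work.
  v6=1, v4=0: remaining (v1,v2,v3,v5) ∈ {(0,1,0,0)} — 1.
  v6=0, v4=1: remaining (v1,v2,v3,v5) ∈ {(0,0,1,1)} — 1.
  v6=0, v4=0: remaining (v1,v2,v3,v5) ∈ {(0,0,0,0); (0,1,0,0); (1,1,0,0)} — 3.
Total: 5 + 1 + 1 + 3 = 10.

10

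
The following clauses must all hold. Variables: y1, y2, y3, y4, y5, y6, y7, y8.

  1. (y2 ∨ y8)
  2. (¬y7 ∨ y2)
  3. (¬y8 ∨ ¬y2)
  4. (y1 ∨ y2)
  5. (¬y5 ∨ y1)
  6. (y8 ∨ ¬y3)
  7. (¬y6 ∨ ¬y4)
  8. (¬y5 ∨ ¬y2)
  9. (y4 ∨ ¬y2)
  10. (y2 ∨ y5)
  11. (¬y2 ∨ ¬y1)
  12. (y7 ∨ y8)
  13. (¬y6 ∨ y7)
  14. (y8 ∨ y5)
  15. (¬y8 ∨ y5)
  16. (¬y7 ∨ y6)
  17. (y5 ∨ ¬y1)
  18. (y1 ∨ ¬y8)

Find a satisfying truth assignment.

Branch on y1: take y1 = True.
  then y2 is forced to False.
  then y8 is forced to True.
  then y7 is forced to False.
  then y5 is forced to True.
  then y6 is forced to False.
y3, y4 are now unconstrained; take y3 = True, y4 = True.
Check each clause:
  1. (y8 ∨ y2) — y8 is true.
  2. (¬y7 ∨ y2) — ¬y7 is true.
  3. (¬y2 ∨ ¬y8) — ¬y2 is true.
  4. (y2 ∨ y1) — y1 is true.
  5. (¬y5 ∨ y1) — y1 is true.
  6. (¬y3 ∨ y8) — y8 is true.
  7. (¬y4 ∨ ¬y6) — ¬y6 is true.
  8. (¬y5 ∨ ¬y2) — ¬y2 is true.
  9. (¬y2 ∨ y4) — y4 is true.
  10. (y5 ∨ y2) — y5 is true.
  11. (¬y2 ∨ ¬y1) — ¬y2 is true.
  12. (y8 ∨ y7) — y8 is true.
  13. (¬y6 ∨ y7) — ¬y6 is true.
  14. (y8 ∨ y5) — y8 is true.
  15. (y5 ∨ ¬y8) — y5 is true.
  16. (y6 ∨ ¬y7) — ¬y7 is true.
  17. (¬y1 ∨ y5) — y5 is true.
  18. (¬y8 ∨ y1) — y1 is true.

y1=True, y2=False, y3=True, y4=True, y5=True, y6=False, y7=False, y8=True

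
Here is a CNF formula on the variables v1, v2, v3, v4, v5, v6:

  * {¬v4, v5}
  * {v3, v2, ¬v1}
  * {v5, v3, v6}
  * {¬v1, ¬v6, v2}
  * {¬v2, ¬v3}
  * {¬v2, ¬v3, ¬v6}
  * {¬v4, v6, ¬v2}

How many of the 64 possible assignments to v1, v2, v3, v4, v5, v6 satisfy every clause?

22

Split on v2, then v3.
  v2=1, v3=1: a clause becomes empty — 0.
  v2=1, v3=0: v1 free; 4 ways for (v4,v5,v6) × 2^1 = 8.
  v2=0, v3=1: 9 of the 16 assignments to (v1,v4,v5,v6) work.
  v2=0, v3=0: 5 of the 16 assignments to (v1,v4,v5,v6) work.
Total: 0 + 8 + 9 + 5 = 22.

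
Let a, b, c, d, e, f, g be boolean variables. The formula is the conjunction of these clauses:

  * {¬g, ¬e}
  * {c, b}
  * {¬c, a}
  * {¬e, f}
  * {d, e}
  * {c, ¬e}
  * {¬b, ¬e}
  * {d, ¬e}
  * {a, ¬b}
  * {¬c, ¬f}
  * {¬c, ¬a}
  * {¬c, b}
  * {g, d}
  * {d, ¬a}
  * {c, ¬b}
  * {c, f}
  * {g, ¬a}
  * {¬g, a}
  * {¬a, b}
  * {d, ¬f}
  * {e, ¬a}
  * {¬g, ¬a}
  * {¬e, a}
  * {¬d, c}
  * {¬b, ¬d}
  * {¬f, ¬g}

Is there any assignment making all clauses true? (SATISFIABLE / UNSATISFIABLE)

UNSATISFIABLE

a = True:
  propagation gives c=False, b=True; an empty clause results — contradiction.
a = False:
  propagation gives c=False, b=True; an empty clause results — contradiction.
Every branch closes, so no satisfying assignment exists.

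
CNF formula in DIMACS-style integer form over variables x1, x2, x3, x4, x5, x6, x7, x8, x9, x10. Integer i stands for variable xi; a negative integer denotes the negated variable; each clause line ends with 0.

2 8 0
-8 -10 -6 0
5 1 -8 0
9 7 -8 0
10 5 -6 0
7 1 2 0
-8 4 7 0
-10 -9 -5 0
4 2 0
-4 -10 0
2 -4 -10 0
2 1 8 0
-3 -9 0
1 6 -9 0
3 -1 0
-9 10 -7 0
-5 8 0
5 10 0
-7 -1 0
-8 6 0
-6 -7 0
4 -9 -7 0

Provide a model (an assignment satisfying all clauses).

x1=0, x2=1, x3=0, x4=0, x5=0, x6=1, x7=0, x8=0, x9=1, x10=1

Check each clause:
  1. (x2 | x8) — x2 is true.
  2. (~x6 | ~x10 | ~x8) — ~x8 is true.
  3. (x5 | x1 | ~x8) — ~x8 is true.
  4. (~x8 | x7 | x9) — ~x8 is true.
  5. (~x6 | x5 | x10) — x10 is true.
  6. (x1 | x2 | x7) — x2 is true.
  7. (x7 | x4 | ~x8) — ~x8 is true.
  8. (~x5 | ~x9 | ~x10) — ~x5 is true.
  9. (x2 | x4) — x2 is true.
  10. (~x10 | ~x4) — ~x4 is true.
  11. (x2 | ~x10 | ~x4) — x2 is true.
  12. (x1 | x2 | x8) — x2 is true.
  13. (~x3 | ~x9) — ~x3 is true.
  14. (x1 | x6 | ~x9) — x6 is true.
  15. (~x1 | x3) — ~x1 is true.
  16. (x10 | ~x9 | ~x7) — ~x7 is true.
  17. (~x5 | x8) — ~x5 is true.
  18. (x5 | x10) — x10 is true.
  19. (~x1 | ~x7) — ~x7 is true.
  20. (x6 | ~x8) — ~x8 is true.
  21. (~x6 | ~x7) — ~x7 is true.
  22. (~x9 | x4 | ~x7) — ~x7 is true.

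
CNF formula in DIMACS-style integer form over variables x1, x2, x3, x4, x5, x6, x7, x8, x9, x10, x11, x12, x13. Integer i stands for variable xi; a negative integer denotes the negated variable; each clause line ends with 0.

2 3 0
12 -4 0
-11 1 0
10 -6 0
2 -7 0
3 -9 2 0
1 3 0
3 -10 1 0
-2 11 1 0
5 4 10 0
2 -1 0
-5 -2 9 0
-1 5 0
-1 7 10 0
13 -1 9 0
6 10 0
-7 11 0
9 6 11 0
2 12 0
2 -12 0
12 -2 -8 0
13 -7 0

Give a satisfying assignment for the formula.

x1 = T, x2 = T, x3 = T, x4 = T, x5 = T, x6 = T, x7 = F, x8 = T, x9 = T, x10 = T, x11 = F, x12 = T, x13 = F

Check each clause:
  1. (x3 | x2) — x2 is true.
  2. (x12 | ~x4) — x12 is true.
  3. (~x11 | x1) — x1 is true.
  4. (x10 | ~x6) — x10 is true.
  5. (x2 | ~x7) — ~x7 is true.
  6. (x2 | x3 | ~x9) — x2 is true.
  7. (x1 | x3) — x1 is true.
  8. (x1 | x3 | ~x10) — x1 is true.
  9. (x1 | ~x2 | x11) — x1 is true.
  10. (x5 | x4 | x10) — x10 is true.
  11. (x2 | ~x1) — x2 is true.
  12. (~x2 | x9 | ~x5) — x9 is true.
  13. (x5 | ~x1) — x5 is true.
  14. (x7 | ~x1 | x10) — x10 is true.
  15. (x9 | x13 | ~x1) — x9 is true.
  16. (x6 | x10) — x10 is true.
  17. (~x7 | x11) — ~x7 is true.
  18. (x6 | x11 | x9) — x9 is true.
  19. (x2 | x12) — x2 is true.
  20. (~x12 | x2) — x2 is true.
  21. (~x2 | ~x8 | x12) — x12 is true.
  22. (x13 | ~x7) — ~x7 is true.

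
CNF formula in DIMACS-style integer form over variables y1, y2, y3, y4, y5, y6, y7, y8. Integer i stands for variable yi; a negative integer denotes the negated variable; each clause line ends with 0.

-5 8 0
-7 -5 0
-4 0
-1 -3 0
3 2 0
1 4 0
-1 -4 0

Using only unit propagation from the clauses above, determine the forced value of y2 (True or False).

True

Unit clause (~y4) sets y4 = False.
In (y1 | y4), y4 is now false; y1 must hold, so y1 = True.
From (~y1 | ~y3) and y1 = True: y3 = False.
In (y3 | y2), y3 is now false; y2 must hold, so y2 = True.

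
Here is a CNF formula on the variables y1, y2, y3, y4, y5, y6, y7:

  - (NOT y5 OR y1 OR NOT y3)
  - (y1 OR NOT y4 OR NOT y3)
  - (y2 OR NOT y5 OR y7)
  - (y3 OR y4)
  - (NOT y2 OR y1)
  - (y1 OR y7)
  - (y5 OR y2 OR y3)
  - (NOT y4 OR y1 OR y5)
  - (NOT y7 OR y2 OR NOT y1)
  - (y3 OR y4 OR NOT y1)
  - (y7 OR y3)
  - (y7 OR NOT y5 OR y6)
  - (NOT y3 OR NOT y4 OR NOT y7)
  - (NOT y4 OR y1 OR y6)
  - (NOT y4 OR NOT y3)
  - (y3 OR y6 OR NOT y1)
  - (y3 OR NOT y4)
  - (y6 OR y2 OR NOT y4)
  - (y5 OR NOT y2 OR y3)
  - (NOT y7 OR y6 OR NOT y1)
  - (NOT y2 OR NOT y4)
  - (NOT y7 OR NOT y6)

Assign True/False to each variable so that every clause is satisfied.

y1=T, y2=F, y3=T, y4=F, y5=F, y6=F, y7=F

Set y1 = True and propagate.
For the remaining variables, y2 = False, y3 = True, y4 = False, y5 = False, y6 = False, y7 = False works.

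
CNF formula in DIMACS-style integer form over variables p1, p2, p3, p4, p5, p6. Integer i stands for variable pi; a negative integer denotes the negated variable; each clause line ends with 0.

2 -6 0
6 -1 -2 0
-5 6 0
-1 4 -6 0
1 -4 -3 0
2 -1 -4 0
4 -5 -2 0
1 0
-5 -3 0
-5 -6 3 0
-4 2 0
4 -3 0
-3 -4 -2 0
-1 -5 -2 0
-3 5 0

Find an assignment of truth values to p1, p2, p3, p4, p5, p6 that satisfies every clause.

p1=True, p2=False, p3=False, p4=False, p5=False, p6=False

(p1) is a unit clause, so p1 = True.
Try p2 = False.
  then p6 is forced to False.
  then p5 is forced to False.
  then p4 is forced to False.
  then p3 is forced to False.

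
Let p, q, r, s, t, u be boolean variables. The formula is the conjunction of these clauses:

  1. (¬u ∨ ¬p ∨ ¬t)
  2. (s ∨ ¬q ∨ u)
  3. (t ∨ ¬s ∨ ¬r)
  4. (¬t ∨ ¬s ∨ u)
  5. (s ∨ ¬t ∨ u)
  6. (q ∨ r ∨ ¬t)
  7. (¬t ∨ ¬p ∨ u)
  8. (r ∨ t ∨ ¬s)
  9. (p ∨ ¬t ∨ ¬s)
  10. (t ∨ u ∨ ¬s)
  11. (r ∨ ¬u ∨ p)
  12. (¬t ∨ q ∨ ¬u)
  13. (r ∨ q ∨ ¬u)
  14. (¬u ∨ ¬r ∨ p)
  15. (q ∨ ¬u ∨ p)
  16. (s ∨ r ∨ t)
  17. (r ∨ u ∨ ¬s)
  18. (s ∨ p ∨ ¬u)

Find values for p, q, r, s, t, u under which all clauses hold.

Try p = True.
The remaining clauses are satisfied by q = False, r = True, s = False, t = False, u = False.

p=True, q=False, r=True, s=False, t=False, u=False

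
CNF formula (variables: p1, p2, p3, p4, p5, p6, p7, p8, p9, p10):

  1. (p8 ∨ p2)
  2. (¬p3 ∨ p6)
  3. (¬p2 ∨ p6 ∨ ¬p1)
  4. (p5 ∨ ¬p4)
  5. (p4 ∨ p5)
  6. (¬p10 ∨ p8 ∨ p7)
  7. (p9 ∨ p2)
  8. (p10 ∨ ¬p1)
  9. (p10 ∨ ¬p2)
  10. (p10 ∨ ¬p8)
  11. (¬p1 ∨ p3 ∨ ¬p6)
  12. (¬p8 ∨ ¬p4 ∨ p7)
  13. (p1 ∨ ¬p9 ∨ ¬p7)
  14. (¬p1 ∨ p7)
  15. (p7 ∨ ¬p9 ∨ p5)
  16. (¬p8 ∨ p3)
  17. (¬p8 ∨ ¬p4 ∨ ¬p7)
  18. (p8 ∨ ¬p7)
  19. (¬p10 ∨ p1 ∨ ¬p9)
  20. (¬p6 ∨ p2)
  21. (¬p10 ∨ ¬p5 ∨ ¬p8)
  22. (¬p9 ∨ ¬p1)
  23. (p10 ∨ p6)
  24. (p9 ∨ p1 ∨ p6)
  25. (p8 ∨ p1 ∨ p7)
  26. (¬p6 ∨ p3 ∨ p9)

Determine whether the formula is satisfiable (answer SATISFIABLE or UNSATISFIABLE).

UNSATISFIABLE

p1 = True:
  propagation gives p10=True, p7=True, p8=True, p3=True; an empty clause results — contradiction.
p1 = False:
  p8 = True:
    propagation gives p10=True, p3=True, p6=True, p9=False; an empty clause results — contradiction.
  p8 = False:
    propagation gives p2=True, p10=True, p7=True; an empty clause results — contradiction.
Every branch closes, so no satisfying assignment exists.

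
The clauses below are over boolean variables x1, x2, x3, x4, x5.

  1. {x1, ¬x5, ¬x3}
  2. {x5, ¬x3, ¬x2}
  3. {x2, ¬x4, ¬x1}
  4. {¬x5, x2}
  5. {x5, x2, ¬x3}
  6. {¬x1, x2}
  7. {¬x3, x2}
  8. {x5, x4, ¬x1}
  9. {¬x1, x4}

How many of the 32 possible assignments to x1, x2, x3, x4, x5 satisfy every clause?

9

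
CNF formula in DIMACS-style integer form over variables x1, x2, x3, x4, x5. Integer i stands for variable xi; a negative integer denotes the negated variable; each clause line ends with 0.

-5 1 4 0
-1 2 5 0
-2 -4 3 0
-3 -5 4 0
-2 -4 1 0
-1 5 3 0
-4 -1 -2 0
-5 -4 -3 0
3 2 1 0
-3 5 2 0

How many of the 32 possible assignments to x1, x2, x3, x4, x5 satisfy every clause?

Satisfying assignments:
  x1=0 x2=1 x3=0 x4=0 x5=0
  x1=0 x2=1 x3=1 x4=0 x5=0
  x1=1 x2=0 x3=0 x4=0 x5=1
  x1=1 x2=0 x3=0 x4=1 x5=1
  x1=1 x2=1 x3=0 x4=0 x5=1
  x1=1 x2=1 x3=1 x4=0 x5=0
That's 6 in total.

6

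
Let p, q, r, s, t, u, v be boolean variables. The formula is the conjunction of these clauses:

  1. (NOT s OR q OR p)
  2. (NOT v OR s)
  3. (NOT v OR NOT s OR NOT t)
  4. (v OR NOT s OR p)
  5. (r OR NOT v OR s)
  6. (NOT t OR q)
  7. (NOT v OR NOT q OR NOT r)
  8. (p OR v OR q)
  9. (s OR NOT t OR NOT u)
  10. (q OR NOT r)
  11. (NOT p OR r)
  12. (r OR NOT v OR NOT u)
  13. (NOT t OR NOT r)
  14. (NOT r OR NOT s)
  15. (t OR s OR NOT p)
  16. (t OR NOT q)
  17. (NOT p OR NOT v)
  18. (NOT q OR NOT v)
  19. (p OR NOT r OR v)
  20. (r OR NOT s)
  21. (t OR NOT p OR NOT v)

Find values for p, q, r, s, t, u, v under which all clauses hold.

p=False, q=True, r=False, s=False, t=True, u=False, v=False

u occurs only negated in the remaining clauses — set u = False.
Try p = False.
Set q = True and propagate.
  then t is forced to True.
  then r is forced to False.
  then v is forced to False.
  then s is forced to False.
Every clause has at least one true literal under this assignment.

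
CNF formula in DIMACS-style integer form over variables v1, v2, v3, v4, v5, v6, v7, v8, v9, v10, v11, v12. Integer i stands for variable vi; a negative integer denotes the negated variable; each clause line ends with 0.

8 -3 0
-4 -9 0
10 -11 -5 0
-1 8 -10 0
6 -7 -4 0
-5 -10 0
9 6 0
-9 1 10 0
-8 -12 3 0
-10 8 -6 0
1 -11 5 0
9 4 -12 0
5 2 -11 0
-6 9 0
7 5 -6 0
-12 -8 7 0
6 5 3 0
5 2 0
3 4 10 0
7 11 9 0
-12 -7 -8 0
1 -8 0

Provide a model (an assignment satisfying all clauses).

v2 occurs only positively in the remaining clauses — set v2 = True.
v12 occurs only negated in the remaining clauses — set v12 = False.
Set v1 = True and propagate.
The remaining clauses are satisfied by v3 = True, v4 = False, v5 = False, v6 = True, v7 = True, v8 = True, v9 = True, v10 = False, v11 = False.
Every clause has at least one true literal under this assignment.

v1 = T  v2 = T  v3 = T  v4 = F  v5 = F  v6 = T  v7 = T  v8 = T  v9 = T  v10 = F  v11 = F  v12 = F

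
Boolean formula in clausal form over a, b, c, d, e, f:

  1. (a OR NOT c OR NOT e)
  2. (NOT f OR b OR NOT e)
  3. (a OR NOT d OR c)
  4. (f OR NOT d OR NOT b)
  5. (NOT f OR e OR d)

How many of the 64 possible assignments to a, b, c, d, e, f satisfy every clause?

30

Case analysis on d and e:
  d=1, e=1: remaining (a,b,c,f) ∈ {(1,0,0,0); (1,0,1,0); (1,1,0,1); (1,1,1,1)} — 4.
  d=1, e=0: 9 of the 16 assignments to (a,b,c,f) work.
  d=0, e=1: 9 of the 16 assignments to (a,b,c,f) work.
  d=0, e=0: forces f=0; a, b, c free → 2^3 = 8.
Total: 4 + 9 + 9 + 8 = 30.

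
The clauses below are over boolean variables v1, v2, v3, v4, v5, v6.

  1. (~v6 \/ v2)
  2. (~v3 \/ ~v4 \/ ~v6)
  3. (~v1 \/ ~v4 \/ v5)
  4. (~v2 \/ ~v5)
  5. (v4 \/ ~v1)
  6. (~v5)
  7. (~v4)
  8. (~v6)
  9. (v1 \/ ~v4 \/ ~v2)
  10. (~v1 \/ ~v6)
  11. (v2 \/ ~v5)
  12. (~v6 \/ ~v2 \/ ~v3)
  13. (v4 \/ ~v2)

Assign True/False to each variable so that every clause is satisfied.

Unit propagation: (~v5) forces v5 = False.
Unit propagation: (~v4) forces v4 = False.
(~v1) is a unit clause, so v1 = False.
Unit propagation: (~v6) forces v6 = False.
The clause (~v2) is unit: v2 must be False.
v3 is now unconstrained; take v3 = False.
Every clause has at least one true literal under this assignment.

v1 = False, v2 = False, v3 = False, v4 = False, v5 = False, v6 = False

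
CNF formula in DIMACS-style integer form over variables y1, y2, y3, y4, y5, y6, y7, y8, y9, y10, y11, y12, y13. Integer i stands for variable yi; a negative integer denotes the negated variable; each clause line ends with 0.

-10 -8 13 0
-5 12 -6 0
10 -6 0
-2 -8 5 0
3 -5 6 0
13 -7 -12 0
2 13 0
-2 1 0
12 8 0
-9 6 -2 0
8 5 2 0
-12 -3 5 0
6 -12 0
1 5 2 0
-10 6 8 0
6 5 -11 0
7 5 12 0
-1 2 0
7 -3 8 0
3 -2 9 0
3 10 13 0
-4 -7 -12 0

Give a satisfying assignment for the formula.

Pure literal: y4 appears only negated; assign y4 = False.
y13 occurs only positively in the remaining clauses — set y13 = True.
Try y1 = False.
  then y2 is forced to False.
  then y5 is forced to True.
Try y3 = True.
Set y6 = False and propagate.
  then y12 is forced to False.
  then y8 is forced to True.
y7, y9, y10, y11 are now unconstrained; take y7 = False, y9 = True, y10 = False, y11 = True.
Every clause has at least one true literal under this assignment.

y1 = False, y2 = False, y3 = True, y4 = False, y5 = True, y6 = False, y7 = False, y8 = True, y9 = True, y10 = False, y11 = True, y12 = False, y13 = True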